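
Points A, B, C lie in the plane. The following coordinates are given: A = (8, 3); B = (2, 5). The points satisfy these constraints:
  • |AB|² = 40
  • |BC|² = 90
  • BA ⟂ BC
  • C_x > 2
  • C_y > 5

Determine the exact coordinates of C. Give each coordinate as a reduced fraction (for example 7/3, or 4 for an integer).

1. C_x = 5  [[BA ⟂ BC ⇒ 6x-2y-2=0] ∩ [|C−(2, 5)|²=90]]
2. C_y = 14  [[BA ⟂ BC ⇒ 6x-2y-2=0] ∩ [|C−(2, 5)|²=90]]
   so C = (5, 14)

C = (5, 14)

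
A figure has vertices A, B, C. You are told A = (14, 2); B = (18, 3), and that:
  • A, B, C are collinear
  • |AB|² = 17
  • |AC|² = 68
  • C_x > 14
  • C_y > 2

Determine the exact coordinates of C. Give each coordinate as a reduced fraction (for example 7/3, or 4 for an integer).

1. C_x = 22  [[A, B, C are collinear ⇒ -1x+4y+6=0] ∩ [|C−(14, 2)|²=68]]
2. C_y = 4  [[A, B, C are collinear ⇒ -1x+4y+6=0] ∩ [|C−(14, 2)|²=68]]
   so C = (22, 4)

C = (22, 4)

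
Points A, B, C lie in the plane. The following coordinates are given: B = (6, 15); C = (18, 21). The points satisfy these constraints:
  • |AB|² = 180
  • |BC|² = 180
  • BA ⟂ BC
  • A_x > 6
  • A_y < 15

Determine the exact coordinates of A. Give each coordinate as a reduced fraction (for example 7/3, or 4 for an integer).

1. A_x = 12  [[BA ⟂ BC ⇒ 12x+6y-162=0] ∩ [|A−(6, 15)|²=180]]
2. A_y = 3  [[BA ⟂ BC ⇒ 12x+6y-162=0] ∩ [|A−(6, 15)|²=180]]
   so A = (12, 3)

A = (12, 3)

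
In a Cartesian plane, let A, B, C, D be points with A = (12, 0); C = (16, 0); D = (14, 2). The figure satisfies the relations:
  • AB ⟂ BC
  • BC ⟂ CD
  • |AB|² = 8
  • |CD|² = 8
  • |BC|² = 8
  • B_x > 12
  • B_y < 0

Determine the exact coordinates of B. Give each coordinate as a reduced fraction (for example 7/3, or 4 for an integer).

B = (14, -2)

1. B_x = 14  [[BC ⟂ CD ⇒ 2x-2y-32=0] ∩ [|B−(12, 0)|²=8]]
2. B_y = -2  [[BC ⟂ CD ⇒ 2x-2y-32=0] ∩ [|B−(12, 0)|²=8]]
   so B = (14, -2)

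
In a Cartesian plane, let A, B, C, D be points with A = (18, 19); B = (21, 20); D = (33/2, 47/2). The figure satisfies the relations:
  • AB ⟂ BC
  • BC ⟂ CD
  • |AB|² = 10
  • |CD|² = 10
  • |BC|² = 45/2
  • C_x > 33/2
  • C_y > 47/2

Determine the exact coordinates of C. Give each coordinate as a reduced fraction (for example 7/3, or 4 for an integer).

C = (39/2, 49/2)

1. C_x = 39/2  [[AB ⟂ BC ⇒ 3x+1y-83=0] ∩ [|C−(33/2, 47/2)|²=10]]
2. C_y = 49/2  [[AB ⟂ BC ⇒ 3x+1y-83=0] ∩ [|C−(33/2, 47/2)|²=10]]
   so C = (39/2, 49/2)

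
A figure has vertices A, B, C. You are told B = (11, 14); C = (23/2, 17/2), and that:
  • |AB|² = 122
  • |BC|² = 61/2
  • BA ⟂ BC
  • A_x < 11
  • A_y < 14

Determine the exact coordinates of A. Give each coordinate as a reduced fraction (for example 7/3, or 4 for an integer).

1. A_x = 0  [[BA ⟂ BC ⇒ 1/2x-11/2y+143/2=0] ∩ [|A−(11, 14)|²=122]]
2. A_y = 13  [[BA ⟂ BC ⇒ 1/2x-11/2y+143/2=0] ∩ [|A−(11, 14)|²=122]]
   so A = (0, 13)

A = (0, 13)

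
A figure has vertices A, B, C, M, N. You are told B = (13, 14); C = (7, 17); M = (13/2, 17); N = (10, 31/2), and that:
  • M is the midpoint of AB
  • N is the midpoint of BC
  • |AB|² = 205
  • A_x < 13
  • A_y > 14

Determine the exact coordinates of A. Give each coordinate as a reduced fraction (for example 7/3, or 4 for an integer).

1. A_x = 0  [A = 2·M−B = 2·(13/2, 17)−(13, 14)]
2. A_y = 20  [A = 2·M−B = 2·(13/2, 17)−(13, 14)]
   so A = (0, 20)

A = (0, 20)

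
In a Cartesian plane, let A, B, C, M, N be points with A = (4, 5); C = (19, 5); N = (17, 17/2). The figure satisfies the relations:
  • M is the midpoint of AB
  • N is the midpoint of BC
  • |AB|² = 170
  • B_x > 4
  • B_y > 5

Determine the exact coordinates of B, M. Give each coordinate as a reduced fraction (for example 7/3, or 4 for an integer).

B = (15, 12)
M = (19/2, 17/2)

1. B_x = 15  [B = 2·N−C = 2·(17, 17/2)−(19, 5)]
2. B_y = 12  [B = 2·N−C = 2·(17, 17/2)−(19, 5)]
   so B = (15, 12)
3. M_x = 19/2  [2·M = A+B = (4, 5)+(15, 12)]
4. M_y = 17/2  [2·M = A+B = (4, 5)+(15, 12)]
   so M = (19/2, 17/2)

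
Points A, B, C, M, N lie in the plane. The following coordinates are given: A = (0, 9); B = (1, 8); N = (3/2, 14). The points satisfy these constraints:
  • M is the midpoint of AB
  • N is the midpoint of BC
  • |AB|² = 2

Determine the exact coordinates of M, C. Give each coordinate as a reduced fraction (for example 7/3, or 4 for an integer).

1. M_x = 1/2  [2·M = A+B = (0, 9)+(1, 8)]
2. M_y = 17/2  [2·M = A+B = (0, 9)+(1, 8)]
   so M = (1/2, 17/2)
3. C_x = 2  [C = 2·N−B = 2·(3/2, 14)−(1, 8)]
4. C_y = 20  [C = 2·N−B = 2·(3/2, 14)−(1, 8)]
   so C = (2, 20)

M = (1/2, 17/2)
C = (2, 20)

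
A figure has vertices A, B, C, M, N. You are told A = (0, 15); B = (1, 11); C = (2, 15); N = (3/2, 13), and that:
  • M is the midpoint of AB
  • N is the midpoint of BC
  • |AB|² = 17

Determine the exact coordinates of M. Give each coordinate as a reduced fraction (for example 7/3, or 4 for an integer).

1. M_x = 1/2  [2·M = A+B = (0, 15)+(1, 11)]
2. M_y = 13  [2·M = A+B = (0, 15)+(1, 11)]
   so M = (1/2, 13)

M = (1/2, 13)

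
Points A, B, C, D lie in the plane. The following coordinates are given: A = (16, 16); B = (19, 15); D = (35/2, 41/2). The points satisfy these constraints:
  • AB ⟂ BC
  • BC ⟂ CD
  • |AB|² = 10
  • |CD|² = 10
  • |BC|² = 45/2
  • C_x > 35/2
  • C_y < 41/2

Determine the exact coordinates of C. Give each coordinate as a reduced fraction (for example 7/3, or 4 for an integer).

C = (41/2, 39/2)

1. C_x = 41/2  [[AB ⟂ BC ⇒ 3x-1y-42=0] ∩ [|C−(35/2, 41/2)|²=10]]
2. C_y = 39/2  [[AB ⟂ BC ⇒ 3x-1y-42=0] ∩ [|C−(35/2, 41/2)|²=10]]
   so C = (41/2, 39/2)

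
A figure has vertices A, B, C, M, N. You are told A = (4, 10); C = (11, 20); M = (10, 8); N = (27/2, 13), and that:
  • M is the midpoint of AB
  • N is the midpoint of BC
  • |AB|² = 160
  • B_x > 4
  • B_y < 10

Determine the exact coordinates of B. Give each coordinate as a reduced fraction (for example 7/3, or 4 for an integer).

1. B_x = 16  [B = 2·M−A = 2·(10, 8)−(4, 10)]
2. B_y = 6  [B = 2·M−A = 2·(10, 8)−(4, 10)]
   so B = (16, 6)

B = (16, 6)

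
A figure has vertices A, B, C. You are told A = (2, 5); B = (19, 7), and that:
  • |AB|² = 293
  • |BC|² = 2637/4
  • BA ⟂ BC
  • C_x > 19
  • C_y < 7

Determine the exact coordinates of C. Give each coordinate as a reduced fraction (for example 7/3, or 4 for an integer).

1. C_x = 22  [[BA ⟂ BC ⇒ -17x-2y+337=0] ∩ [|C−(19, 7)|²=2637/4]]
2. C_y = -37/2  [[BA ⟂ BC ⇒ -17x-2y+337=0] ∩ [|C−(19, 7)|²=2637/4]]
   so C = (22, -37/2)

C = (22, -37/2)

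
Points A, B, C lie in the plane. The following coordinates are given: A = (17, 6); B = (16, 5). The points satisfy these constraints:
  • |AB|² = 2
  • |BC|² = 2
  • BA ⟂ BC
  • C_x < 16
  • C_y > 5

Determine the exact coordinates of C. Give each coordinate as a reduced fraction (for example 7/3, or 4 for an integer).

1. C_x = 15  [[BA ⟂ BC ⇒ 1x+1y-21=0] ∩ [|C−(16, 5)|²=2]]
2. C_y = 6  [[BA ⟂ BC ⇒ 1x+1y-21=0] ∩ [|C−(16, 5)|²=2]]
   so C = (15, 6)

C = (15, 6)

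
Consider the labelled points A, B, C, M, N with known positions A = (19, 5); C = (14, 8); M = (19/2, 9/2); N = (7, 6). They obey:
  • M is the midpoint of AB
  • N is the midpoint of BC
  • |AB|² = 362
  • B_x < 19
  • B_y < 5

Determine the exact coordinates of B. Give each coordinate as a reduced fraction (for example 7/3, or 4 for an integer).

1. B_x = 0  [B = 2·M−A = 2·(19/2, 9/2)−(19, 5)]
2. B_y = 4  [B = 2·M−A = 2·(19/2, 9/2)−(19, 5)]
   so B = (0, 4)

B = (0, 4)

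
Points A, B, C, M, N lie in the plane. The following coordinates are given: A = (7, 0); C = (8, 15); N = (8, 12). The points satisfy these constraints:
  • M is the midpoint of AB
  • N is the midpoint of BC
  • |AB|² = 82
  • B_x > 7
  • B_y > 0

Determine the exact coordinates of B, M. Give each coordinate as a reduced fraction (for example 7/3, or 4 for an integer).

B = (8, 9)
M = (15/2, 9/2)

1. B_x = 8  [B = 2·N−C = 2·(8, 12)−(8, 15)]
2. B_y = 9  [B = 2·N−C = 2·(8, 12)−(8, 15)]
   so B = (8, 9)
3. M_x = 15/2  [2·M = A+B = (7, 0)+(8, 9)]
4. M_y = 9/2  [2·M = A+B = (7, 0)+(8, 9)]
   so M = (15/2, 9/2)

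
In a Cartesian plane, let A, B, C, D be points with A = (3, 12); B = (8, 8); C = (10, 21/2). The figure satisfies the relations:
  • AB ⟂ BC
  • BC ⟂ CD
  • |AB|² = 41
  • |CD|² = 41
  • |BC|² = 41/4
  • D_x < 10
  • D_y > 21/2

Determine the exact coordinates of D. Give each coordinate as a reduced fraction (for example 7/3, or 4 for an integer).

1. D_x = 5  [[BC ⟂ CD ⇒ 2x+5/2y-185/4=0] ∩ [|D−(10, 21/2)|²=41]]
2. D_y = 29/2  [[BC ⟂ CD ⇒ 2x+5/2y-185/4=0] ∩ [|D−(10, 21/2)|²=41]]
   so D = (5, 29/2)

D = (5, 29/2)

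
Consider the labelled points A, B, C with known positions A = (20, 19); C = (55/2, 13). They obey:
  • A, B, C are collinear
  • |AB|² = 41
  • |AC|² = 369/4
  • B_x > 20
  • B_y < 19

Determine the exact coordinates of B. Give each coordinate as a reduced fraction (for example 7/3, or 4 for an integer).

1. B_x = 25  [[A, B, C are collinear ⇒ -6x-15/2y+525/2=0] ∩ [|B−(20, 19)|²=41]]
2. B_y = 15  [[A, B, C are collinear ⇒ -6x-15/2y+525/2=0] ∩ [|B−(20, 19)|²=41]]
   so B = (25, 15)

B = (25, 15)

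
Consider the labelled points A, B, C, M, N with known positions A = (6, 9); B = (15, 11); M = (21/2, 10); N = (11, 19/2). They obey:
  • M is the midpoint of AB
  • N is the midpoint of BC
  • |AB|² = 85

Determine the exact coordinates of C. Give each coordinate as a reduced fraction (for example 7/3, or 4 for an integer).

1. C_x = 7  [C = 2·N−B = 2·(11, 19/2)−(15, 11)]
2. C_y = 8  [C = 2·N−B = 2·(11, 19/2)−(15, 11)]
   so C = (7, 8)

C = (7, 8)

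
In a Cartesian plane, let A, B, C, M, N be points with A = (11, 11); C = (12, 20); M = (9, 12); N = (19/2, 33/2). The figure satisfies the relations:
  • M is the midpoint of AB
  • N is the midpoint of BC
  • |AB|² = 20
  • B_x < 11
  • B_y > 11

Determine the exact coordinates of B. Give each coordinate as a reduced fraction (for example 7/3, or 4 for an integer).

B = (7, 13)

1. B_x = 7  [B = 2·M−A = 2·(9, 12)−(11, 11)]
2. B_y = 13  [B = 2·M−A = 2·(9, 12)−(11, 11)]
   so B = (7, 13)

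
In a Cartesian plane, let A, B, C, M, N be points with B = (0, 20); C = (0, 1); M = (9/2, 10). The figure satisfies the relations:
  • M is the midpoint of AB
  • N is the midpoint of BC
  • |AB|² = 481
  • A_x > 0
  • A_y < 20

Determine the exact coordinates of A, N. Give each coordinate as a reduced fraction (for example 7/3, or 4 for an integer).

1. A_x = 9  [A = 2·M−B = 2·(9/2, 10)−(0, 20)]
2. A_y = 0  [A = 2·M−B = 2·(9/2, 10)−(0, 20)]
   so A = (9, 0)
3. N_x = 0  [2·N = B+C = (0, 20)+(0, 1)]
4. N_y = 21/2  [2·N = B+C = (0, 20)+(0, 1)]
   so N = (0, 21/2)

A = (9, 0)
N = (0, 21/2)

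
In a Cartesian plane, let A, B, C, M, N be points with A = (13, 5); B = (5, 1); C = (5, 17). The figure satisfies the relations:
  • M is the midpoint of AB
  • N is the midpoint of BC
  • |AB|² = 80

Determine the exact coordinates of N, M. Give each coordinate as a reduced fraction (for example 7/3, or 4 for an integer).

N = (5, 9)
M = (9, 3)

1. M_x = 9  [2·M = A+B = (13, 5)+(5, 1)]
2. M_y = 3  [2·M = A+B = (13, 5)+(5, 1)]
   so M = (9, 3)
3. N_x = 5  [2·N = B+C = (5, 1)+(5, 17)]
4. N_y = 9  [2·N = B+C = (5, 1)+(5, 17)]
   so N = (5, 9)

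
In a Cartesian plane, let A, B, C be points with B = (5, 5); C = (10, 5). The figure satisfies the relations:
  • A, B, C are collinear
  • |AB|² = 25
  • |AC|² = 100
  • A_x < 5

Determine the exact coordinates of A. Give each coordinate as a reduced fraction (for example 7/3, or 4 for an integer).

A = (0, 5)

1. A_x = 0  [[A, B, C are collinear ⇒ 5y-25=0] ∩ [|A−(5, 5)|²=25]]
2. A_y = 5  [[A, B, C are collinear ⇒ 5y-25=0] ∩ [|A−(5, 5)|²=25]]
   so A = (0, 5)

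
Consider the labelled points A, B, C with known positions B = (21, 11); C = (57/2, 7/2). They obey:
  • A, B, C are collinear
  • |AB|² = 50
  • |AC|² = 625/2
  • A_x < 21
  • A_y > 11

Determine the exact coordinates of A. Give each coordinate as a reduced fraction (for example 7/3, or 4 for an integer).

A = (16, 16)

1. A_x = 16  [[A, B, C are collinear ⇒ 15/2x+15/2y-240=0] ∩ [|A−(21, 11)|²=50]]
2. A_y = 16  [[A, B, C are collinear ⇒ 15/2x+15/2y-240=0] ∩ [|A−(21, 11)|²=50]]
   so A = (16, 16)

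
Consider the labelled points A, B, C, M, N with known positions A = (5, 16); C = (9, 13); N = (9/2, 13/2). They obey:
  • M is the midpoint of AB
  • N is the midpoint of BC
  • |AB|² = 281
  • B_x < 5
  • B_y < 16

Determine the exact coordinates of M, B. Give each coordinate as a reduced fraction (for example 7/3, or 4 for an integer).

M = (5/2, 8)
B = (0, 0)

1. B_x = 0  [B = 2·N−C = 2·(9/2, 13/2)−(9, 13)]
2. B_y = 0  [B = 2·N−C = 2·(9/2, 13/2)−(9, 13)]
   so B = (0, 0)
3. M_x = 5/2  [2·M = A+B = (5, 16)+(0, 0)]
4. M_y = 8  [2·M = A+B = (5, 16)+(0, 0)]
   so M = (5/2, 8)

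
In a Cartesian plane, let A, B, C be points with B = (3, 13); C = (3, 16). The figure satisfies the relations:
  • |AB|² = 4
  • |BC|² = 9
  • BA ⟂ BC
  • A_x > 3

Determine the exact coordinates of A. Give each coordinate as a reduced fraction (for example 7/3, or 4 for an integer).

1. A_x = 5  [[BA ⟂ BC ⇒ 3y-39=0] ∩ [|A−(3, 13)|²=4]]
2. A_y = 13  [[BA ⟂ BC ⇒ 3y-39=0] ∩ [|A−(3, 13)|²=4]]
   so A = (5, 13)

A = (5, 13)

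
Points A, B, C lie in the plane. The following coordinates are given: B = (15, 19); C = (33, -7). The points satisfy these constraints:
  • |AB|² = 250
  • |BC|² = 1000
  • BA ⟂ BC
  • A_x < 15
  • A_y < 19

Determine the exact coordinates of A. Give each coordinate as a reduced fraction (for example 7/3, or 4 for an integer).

1. A_x = 2  [[BA ⟂ BC ⇒ 18x-26y+224=0] ∩ [|A−(15, 19)|²=250]]
2. A_y = 10  [[BA ⟂ BC ⇒ 18x-26y+224=0] ∩ [|A−(15, 19)|²=250]]
   so A = (2, 10)

A = (2, 10)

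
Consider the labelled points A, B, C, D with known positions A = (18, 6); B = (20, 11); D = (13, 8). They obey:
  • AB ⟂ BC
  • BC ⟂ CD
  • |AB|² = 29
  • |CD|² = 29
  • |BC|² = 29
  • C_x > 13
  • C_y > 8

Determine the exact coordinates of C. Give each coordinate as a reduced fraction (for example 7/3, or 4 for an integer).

C = (15, 13)

1. C_x = 15  [[AB ⟂ BC ⇒ 2x+5y-95=0] ∩ [|C−(13, 8)|²=29]]
2. C_y = 13  [[AB ⟂ BC ⇒ 2x+5y-95=0] ∩ [|C−(13, 8)|²=29]]
   so C = (15, 13)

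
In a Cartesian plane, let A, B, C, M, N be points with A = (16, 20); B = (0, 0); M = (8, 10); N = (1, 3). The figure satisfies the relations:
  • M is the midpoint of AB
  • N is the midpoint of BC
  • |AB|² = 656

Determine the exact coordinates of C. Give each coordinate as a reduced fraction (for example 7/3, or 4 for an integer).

C = (2, 6)

1. C_x = 2  [C = 2·N−B = 2·(1, 3)−(0, 0)]
2. C_y = 6  [C = 2·N−B = 2·(1, 3)−(0, 0)]
   so C = (2, 6)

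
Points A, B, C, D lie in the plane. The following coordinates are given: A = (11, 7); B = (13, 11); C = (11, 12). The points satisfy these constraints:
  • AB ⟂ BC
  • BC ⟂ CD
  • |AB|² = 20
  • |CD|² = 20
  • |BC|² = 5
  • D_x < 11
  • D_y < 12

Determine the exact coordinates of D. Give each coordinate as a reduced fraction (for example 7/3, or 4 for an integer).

D = (9, 8)

1. D_x = 9  [[BC ⟂ CD ⇒ -2x+1y+10=0] ∩ [|D−(11, 12)|²=20]]
2. D_y = 8  [[BC ⟂ CD ⇒ -2x+1y+10=0] ∩ [|D−(11, 12)|²=20]]
   so D = (9, 8)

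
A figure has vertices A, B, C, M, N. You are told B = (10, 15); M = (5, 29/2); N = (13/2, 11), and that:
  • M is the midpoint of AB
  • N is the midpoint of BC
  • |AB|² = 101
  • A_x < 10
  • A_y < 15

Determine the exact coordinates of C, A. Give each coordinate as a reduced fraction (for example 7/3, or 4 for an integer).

1. A_x = 0  [A = 2·M−B = 2·(5, 29/2)−(10, 15)]
2. A_y = 14  [A = 2·M−B = 2·(5, 29/2)−(10, 15)]
   so A = (0, 14)
3. C_x = 3  [C = 2·N−B = 2·(13/2, 11)−(10, 15)]
4. C_y = 7  [C = 2·N−B = 2·(13/2, 11)−(10, 15)]
   so C = (3, 7)

C = (3, 7)
A = (0, 14)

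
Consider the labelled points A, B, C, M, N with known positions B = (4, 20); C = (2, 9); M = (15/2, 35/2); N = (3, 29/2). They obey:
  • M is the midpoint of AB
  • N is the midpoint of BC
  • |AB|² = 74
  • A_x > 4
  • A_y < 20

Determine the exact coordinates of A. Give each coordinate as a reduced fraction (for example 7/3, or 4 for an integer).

1. A_x = 11  [A = 2·M−B = 2·(15/2, 35/2)−(4, 20)]
2. A_y = 15  [A = 2·M−B = 2·(15/2, 35/2)−(4, 20)]
   so A = (11, 15)

A = (11, 15)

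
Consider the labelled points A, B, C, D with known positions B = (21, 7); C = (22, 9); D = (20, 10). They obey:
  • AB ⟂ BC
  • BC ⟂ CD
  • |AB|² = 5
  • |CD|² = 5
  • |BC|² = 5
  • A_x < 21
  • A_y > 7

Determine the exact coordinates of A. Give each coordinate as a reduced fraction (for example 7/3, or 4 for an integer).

A = (19, 8)

1. A_x = 19  [[AB ⟂ BC ⇒ -1x-2y+35=0] ∩ [|A−(21, 7)|²=5]]
2. A_y = 8  [[AB ⟂ BC ⇒ -1x-2y+35=0] ∩ [|A−(21, 7)|²=5]]
   so A = (19, 8)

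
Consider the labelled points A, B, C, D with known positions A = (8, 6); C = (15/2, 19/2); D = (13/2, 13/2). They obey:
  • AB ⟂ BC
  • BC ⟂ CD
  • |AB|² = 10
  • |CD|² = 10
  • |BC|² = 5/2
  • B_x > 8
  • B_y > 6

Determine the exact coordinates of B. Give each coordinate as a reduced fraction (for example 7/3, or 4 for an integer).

1. B_x = 9  [[BC ⟂ CD ⇒ 1x+3y-36=0] ∩ [|B−(8, 6)|²=10]]
2. B_y = 9  [[BC ⟂ CD ⇒ 1x+3y-36=0] ∩ [|B−(8, 6)|²=10]]
   so B = (9, 9)

B = (9, 9)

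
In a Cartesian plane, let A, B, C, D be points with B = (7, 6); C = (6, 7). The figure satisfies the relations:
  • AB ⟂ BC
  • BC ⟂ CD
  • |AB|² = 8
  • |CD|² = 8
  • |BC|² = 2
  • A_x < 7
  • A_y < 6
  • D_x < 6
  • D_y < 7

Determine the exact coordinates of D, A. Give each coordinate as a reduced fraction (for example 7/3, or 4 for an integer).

1. D_x = 4  [[BC ⟂ CD ⇒ -1x+1y-1=0] ∩ [|D−(6, 7)|²=8]]
2. D_y = 5  [[BC ⟂ CD ⇒ -1x+1y-1=0] ∩ [|D−(6, 7)|²=8]]
   so D = (4, 5)
3. A_x = 5  [[AB ⟂ BC ⇒ 1x-1y-1=0] ∩ [|A−(7, 6)|²=8]]
4. A_y = 4  [[AB ⟂ BC ⇒ 1x-1y-1=0] ∩ [|A−(7, 6)|²=8]]
   so A = (5, 4)

D = (4, 5)
A = (5, 4)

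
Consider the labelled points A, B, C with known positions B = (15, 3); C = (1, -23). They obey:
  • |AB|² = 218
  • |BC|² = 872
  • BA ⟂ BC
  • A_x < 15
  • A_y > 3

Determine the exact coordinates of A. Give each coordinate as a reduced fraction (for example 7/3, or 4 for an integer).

1. A_x = 2  [[BA ⟂ BC ⇒ -14x-26y+288=0] ∩ [|A−(15, 3)|²=218]]
2. A_y = 10  [[BA ⟂ BC ⇒ -14x-26y+288=0] ∩ [|A−(15, 3)|²=218]]
   so A = (2, 10)

A = (2, 10)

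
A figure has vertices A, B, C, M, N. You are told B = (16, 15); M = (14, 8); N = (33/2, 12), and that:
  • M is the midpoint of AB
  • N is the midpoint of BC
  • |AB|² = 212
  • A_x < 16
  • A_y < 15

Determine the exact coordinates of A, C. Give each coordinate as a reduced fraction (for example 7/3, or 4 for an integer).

1. A_x = 12  [A = 2·M−B = 2·(14, 8)−(16, 15)]
2. A_y = 1  [A = 2·M−B = 2·(14, 8)−(16, 15)]
   so A = (12, 1)
3. C_x = 17  [C = 2·N−B = 2·(33/2, 12)−(16, 15)]
4. C_y = 9  [C = 2·N−B = 2·(33/2, 12)−(16, 15)]
   so C = (17, 9)

A = (12, 1)
C = (17, 9)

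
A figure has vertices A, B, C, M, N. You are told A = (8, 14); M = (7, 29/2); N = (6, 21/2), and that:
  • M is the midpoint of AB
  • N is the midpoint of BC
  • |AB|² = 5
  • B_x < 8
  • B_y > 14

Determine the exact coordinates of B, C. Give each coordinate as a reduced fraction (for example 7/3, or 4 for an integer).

B = (6, 15)
C = (6, 6)

1. B_x = 6  [B = 2·M−A = 2·(7, 29/2)−(8, 14)]
2. B_y = 15  [B = 2·M−A = 2·(7, 29/2)−(8, 14)]
   so B = (6, 15)
3. C_x = 6  [C = 2·N−B = 2·(6, 21/2)−(6, 15)]
4. C_y = 6  [C = 2·N−B = 2·(6, 21/2)−(6, 15)]
   so C = (6, 6)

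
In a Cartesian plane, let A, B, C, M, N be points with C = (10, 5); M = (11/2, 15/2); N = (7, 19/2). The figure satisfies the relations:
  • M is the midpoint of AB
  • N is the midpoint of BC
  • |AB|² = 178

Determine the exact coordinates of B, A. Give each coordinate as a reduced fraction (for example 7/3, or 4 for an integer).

1. B_x = 4  [B = 2·N−C = 2·(7, 19/2)−(10, 5)]
2. B_y = 14  [B = 2·N−C = 2·(7, 19/2)−(10, 5)]
   so B = (4, 14)
3. A_x = 7  [A = 2·M−B = 2·(11/2, 15/2)−(4, 14)]
4. A_y = 1  [A = 2·M−B = 2·(11/2, 15/2)−(4, 14)]
   so A = (7, 1)

B = (4, 14)
A = (7, 1)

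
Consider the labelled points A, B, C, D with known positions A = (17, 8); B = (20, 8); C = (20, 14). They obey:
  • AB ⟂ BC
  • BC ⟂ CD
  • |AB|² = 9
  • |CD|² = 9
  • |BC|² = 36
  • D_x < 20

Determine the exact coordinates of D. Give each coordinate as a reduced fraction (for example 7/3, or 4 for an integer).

D = (17, 14)

1. D_x = 17  [[BC ⟂ CD ⇒ 6y-84=0] ∩ [|D−(20, 14)|²=9]]
2. D_y = 14  [[BC ⟂ CD ⇒ 6y-84=0] ∩ [|D−(20, 14)|²=9]]
   so D = (17, 14)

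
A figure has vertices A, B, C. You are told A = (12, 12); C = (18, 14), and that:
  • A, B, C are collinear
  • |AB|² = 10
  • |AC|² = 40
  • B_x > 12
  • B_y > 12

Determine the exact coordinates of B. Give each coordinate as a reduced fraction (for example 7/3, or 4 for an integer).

1. B_x = 15  [[A, B, C are collinear ⇒ 2x-6y+48=0] ∩ [|B−(12, 12)|²=10]]
2. B_y = 13  [[A, B, C are collinear ⇒ 2x-6y+48=0] ∩ [|B−(12, 12)|²=10]]
   so B = (15, 13)

B = (15, 13)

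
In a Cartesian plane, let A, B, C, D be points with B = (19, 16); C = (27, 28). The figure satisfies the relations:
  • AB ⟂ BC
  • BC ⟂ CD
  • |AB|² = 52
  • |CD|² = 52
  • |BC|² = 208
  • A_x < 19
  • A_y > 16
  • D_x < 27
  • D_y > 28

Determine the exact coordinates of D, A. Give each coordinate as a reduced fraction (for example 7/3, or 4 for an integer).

1. D_x = 21  [[BC ⟂ CD ⇒ 8x+12y-552=0] ∩ [|D−(27, 28)|²=52]]
2. D_y = 32  [[BC ⟂ CD ⇒ 8x+12y-552=0] ∩ [|D−(27, 28)|²=52]]
   so D = (21, 32)
3. A_x = 13  [[AB ⟂ BC ⇒ -8x-12y+344=0] ∩ [|A−(19, 16)|²=52]]
4. A_y = 20  [[AB ⟂ BC ⇒ -8x-12y+344=0] ∩ [|A−(19, 16)|²=52]]
   so A = (13, 20)

D = (21, 32)
A = (13, 20)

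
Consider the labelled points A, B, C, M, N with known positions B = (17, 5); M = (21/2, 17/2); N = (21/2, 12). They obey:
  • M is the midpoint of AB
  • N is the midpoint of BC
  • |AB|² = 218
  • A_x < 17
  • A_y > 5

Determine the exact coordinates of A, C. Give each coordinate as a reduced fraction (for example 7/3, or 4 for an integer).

A = (4, 12)
C = (4, 19)

1. A_x = 4  [A = 2·M−B = 2·(21/2, 17/2)−(17, 5)]
2. A_y = 12  [A = 2·M−B = 2·(21/2, 17/2)−(17, 5)]
   so A = (4, 12)
3. C_x = 4  [C = 2·N−B = 2·(21/2, 12)−(17, 5)]
4. C_y = 19  [C = 2·N−B = 2·(21/2, 12)−(17, 5)]
   so C = (4, 19)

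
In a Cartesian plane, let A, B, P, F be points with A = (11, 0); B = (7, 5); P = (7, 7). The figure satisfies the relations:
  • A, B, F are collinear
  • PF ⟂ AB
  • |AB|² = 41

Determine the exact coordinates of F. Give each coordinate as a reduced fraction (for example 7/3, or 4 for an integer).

F = (247/41, 255/41)

1. F_x = 247/41  [[A, B, F are collinear ⇒ -5x-4y+55=0] ∩ [PF ⟂ AB ⇒ -4x+5y-7=0]]
2. F_y = 255/41  [[A, B, F are collinear ⇒ -5x-4y+55=0] ∩ [PF ⟂ AB ⇒ -4x+5y-7=0]]
   so F = (247/41, 255/41)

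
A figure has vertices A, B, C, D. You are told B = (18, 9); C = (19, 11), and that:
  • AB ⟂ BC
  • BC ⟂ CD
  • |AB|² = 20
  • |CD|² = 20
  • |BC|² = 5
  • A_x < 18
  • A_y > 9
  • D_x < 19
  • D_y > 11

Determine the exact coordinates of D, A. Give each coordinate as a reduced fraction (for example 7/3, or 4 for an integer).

1. D_x = 15  [[BC ⟂ CD ⇒ 1x+2y-41=0] ∩ [|D−(19, 11)|²=20]]
2. D_y = 13  [[BC ⟂ CD ⇒ 1x+2y-41=0] ∩ [|D−(19, 11)|²=20]]
   so D = (15, 13)
3. A_x = 14  [[AB ⟂ BC ⇒ -1x-2y+36=0] ∩ [|A−(18, 9)|²=20]]
4. A_y = 11  [[AB ⟂ BC ⇒ -1x-2y+36=0] ∩ [|A−(18, 9)|²=20]]
   so A = (14, 11)

D = (15, 13)
A = (14, 11)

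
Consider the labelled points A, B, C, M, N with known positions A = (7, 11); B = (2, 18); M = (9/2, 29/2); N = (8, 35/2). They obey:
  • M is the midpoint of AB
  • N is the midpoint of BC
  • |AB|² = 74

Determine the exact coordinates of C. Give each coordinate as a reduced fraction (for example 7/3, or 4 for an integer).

1. C_x = 14  [C = 2·N−B = 2·(8, 35/2)−(2, 18)]
2. C_y = 17  [C = 2·N−B = 2·(8, 35/2)−(2, 18)]
   so C = (14, 17)

C = (14, 17)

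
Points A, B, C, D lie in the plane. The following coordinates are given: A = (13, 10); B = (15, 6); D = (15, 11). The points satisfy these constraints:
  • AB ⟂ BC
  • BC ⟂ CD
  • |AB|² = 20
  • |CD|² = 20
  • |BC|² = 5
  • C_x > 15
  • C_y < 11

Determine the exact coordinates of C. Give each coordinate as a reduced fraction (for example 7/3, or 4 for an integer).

1. C_x = 17  [[AB ⟂ BC ⇒ 2x-4y-6=0] ∩ [|C−(15, 11)|²=20]]
2. C_y = 7  [[AB ⟂ BC ⇒ 2x-4y-6=0] ∩ [|C−(15, 11)|²=20]]
   so C = (17, 7)

C = (17, 7)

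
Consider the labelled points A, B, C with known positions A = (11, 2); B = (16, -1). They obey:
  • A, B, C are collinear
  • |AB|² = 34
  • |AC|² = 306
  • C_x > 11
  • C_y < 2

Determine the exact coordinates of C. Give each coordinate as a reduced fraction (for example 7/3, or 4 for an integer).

C = (26, -7)

1. C_x = 26  [[A, B, C are collinear ⇒ 3x+5y-43=0] ∩ [|C−(11, 2)|²=306]]
2. C_y = -7  [[A, B, C are collinear ⇒ 3x+5y-43=0] ∩ [|C−(11, 2)|²=306]]
   so C = (26, -7)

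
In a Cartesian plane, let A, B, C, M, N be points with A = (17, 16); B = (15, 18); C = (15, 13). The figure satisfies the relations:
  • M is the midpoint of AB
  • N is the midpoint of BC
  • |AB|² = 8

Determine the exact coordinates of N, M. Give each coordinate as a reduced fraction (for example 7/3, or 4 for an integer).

N = (15, 31/2)
M = (16, 17)

1. M_x = 16  [2·M = A+B = (17, 16)+(15, 18)]
2. M_y = 17  [2·M = A+B = (17, 16)+(15, 18)]
   so M = (16, 17)
3. N_x = 15  [2·N = B+C = (15, 18)+(15, 13)]
4. N_y = 31/2  [2·N = B+C = (15, 18)+(15, 13)]
   so N = (15, 31/2)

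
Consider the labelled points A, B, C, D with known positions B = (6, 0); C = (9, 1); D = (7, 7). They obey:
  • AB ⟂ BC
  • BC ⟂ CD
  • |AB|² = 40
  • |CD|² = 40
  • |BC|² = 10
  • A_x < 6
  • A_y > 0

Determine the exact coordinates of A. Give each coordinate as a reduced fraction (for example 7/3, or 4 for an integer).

A = (4, 6)

1. A_x = 4  [[AB ⟂ BC ⇒ -3x-1y+18=0] ∩ [|A−(6, 0)|²=40]]
2. A_y = 6  [[AB ⟂ BC ⇒ -3x-1y+18=0] ∩ [|A−(6, 0)|²=40]]
   so A = (4, 6)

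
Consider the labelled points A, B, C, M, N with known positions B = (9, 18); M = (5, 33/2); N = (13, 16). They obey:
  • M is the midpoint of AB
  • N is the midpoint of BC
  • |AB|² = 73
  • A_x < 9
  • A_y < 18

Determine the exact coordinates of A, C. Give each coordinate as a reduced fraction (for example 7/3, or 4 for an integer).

A = (1, 15)
C = (17, 14)

1. A_x = 1  [A = 2·M−B = 2·(5, 33/2)−(9, 18)]
2. A_y = 15  [A = 2·M−B = 2·(5, 33/2)−(9, 18)]
   so A = (1, 15)
3. C_x = 17  [C = 2·N−B = 2·(13, 16)−(9, 18)]
4. C_y = 14  [C = 2·N−B = 2·(13, 16)−(9, 18)]
   so C = (17, 14)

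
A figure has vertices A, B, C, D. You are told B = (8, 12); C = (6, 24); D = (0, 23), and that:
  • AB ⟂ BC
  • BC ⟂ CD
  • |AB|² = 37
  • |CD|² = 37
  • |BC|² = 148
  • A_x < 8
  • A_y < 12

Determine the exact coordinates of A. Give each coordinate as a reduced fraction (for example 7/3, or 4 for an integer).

1. A_x = 2  [[AB ⟂ BC ⇒ 2x-12y+128=0] ∩ [|A−(8, 12)|²=37]]
2. A_y = 11  [[AB ⟂ BC ⇒ 2x-12y+128=0] ∩ [|A−(8, 12)|²=37]]
   so A = (2, 11)

A = (2, 11)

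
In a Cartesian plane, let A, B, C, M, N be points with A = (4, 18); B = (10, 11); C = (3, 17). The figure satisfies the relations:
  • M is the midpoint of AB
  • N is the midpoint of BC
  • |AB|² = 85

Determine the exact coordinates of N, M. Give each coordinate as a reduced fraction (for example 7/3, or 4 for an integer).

N = (13/2, 14)
M = (7, 29/2)

1. M_x = 7  [2·M = A+B = (4, 18)+(10, 11)]
2. M_y = 29/2  [2·M = A+B = (4, 18)+(10, 11)]
   so M = (7, 29/2)
3. N_x = 13/2  [2·N = B+C = (10, 11)+(3, 17)]
4. N_y = 14  [2·N = B+C = (10, 11)+(3, 17)]
   so N = (13/2, 14)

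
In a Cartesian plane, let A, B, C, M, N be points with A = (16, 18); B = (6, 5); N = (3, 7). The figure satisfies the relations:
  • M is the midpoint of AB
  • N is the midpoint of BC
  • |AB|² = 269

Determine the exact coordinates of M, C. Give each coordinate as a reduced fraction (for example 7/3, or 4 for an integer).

1. M_x = 11  [2·M = A+B = (16, 18)+(6, 5)]
2. M_y = 23/2  [2·M = A+B = (16, 18)+(6, 5)]
   so M = (11, 23/2)
3. C_x = 0  [C = 2·N−B = 2·(3, 7)−(6, 5)]
4. C_y = 9  [C = 2·N−B = 2·(3, 7)−(6, 5)]
   so C = (0, 9)

M = (11, 23/2)
C = (0, 9)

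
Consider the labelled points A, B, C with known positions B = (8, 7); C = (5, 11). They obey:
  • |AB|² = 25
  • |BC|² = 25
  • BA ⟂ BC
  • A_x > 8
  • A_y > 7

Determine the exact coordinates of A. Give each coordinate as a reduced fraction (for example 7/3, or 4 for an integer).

A = (12, 10)

1. A_x = 12  [[BA ⟂ BC ⇒ -3x+4y-4=0] ∩ [|A−(8, 7)|²=25]]
2. A_y = 10  [[BA ⟂ BC ⇒ -3x+4y-4=0] ∩ [|A−(8, 7)|²=25]]
   so A = (12, 10)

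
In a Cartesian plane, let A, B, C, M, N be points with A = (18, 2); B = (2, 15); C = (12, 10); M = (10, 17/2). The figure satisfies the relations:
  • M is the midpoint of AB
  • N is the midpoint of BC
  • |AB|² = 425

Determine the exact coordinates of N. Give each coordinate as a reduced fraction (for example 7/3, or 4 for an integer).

N = (7, 25/2)

1. N_x = 7  [2·N = B+C = (2, 15)+(12, 10)]
2. N_y = 25/2  [2·N = B+C = (2, 15)+(12, 10)]
   so N = (7, 25/2)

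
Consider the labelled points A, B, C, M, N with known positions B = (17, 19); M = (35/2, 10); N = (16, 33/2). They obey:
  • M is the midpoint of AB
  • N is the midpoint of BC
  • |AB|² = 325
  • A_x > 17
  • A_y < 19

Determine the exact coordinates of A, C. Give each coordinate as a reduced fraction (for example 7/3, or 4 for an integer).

A = (18, 1)
C = (15, 14)

1. A_x = 18  [A = 2·M−B = 2·(35/2, 10)−(17, 19)]
2. A_y = 1  [A = 2·M−B = 2·(35/2, 10)−(17, 19)]
   so A = (18, 1)
3. C_x = 15  [C = 2·N−B = 2·(16, 33/2)−(17, 19)]
4. C_y = 14  [C = 2·N−B = 2·(16, 33/2)−(17, 19)]
   so C = (15, 14)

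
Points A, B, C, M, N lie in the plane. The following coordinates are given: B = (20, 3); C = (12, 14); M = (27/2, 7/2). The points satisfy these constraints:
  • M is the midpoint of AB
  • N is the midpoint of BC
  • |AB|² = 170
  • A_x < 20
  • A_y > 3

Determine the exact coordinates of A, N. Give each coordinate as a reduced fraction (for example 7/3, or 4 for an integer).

A = (7, 4)
N = (16, 17/2)

1. A_x = 7  [A = 2·M−B = 2·(27/2, 7/2)−(20, 3)]
2. A_y = 4  [A = 2·M−B = 2·(27/2, 7/2)−(20, 3)]
   so A = (7, 4)
3. N_x = 16  [2·N = B+C = (20, 3)+(12, 14)]
4. N_y = 17/2  [2·N = B+C = (20, 3)+(12, 14)]
   so N = (16, 17/2)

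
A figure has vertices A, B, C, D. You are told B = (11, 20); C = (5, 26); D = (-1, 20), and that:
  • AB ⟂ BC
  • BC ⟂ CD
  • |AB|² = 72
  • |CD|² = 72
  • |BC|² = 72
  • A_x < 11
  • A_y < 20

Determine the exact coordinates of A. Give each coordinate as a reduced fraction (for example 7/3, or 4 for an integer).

A = (5, 14)

1. A_x = 5  [[AB ⟂ BC ⇒ 6x-6y+54=0] ∩ [|A−(11, 20)|²=72]]
2. A_y = 14  [[AB ⟂ BC ⇒ 6x-6y+54=0] ∩ [|A−(11, 20)|²=72]]
   so A = (5, 14)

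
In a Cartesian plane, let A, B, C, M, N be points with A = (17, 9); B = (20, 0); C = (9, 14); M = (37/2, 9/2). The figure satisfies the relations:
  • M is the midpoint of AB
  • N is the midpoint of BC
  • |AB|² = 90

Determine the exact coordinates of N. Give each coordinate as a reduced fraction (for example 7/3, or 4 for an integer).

1. N_x = 29/2  [2·N = B+C = (20, 0)+(9, 14)]
2. N_y = 7  [2·N = B+C = (20, 0)+(9, 14)]
   so N = (29/2, 7)

N = (29/2, 7)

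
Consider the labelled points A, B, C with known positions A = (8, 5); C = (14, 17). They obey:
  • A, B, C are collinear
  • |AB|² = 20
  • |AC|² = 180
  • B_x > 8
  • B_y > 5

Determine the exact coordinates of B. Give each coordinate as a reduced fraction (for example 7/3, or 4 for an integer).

B = (10, 9)

1. B_x = 10  [[A, B, C are collinear ⇒ 12x-6y-66=0] ∩ [|B−(8, 5)|²=20]]
2. B_y = 9  [[A, B, C are collinear ⇒ 12x-6y-66=0] ∩ [|B−(8, 5)|²=20]]
   so B = (10, 9)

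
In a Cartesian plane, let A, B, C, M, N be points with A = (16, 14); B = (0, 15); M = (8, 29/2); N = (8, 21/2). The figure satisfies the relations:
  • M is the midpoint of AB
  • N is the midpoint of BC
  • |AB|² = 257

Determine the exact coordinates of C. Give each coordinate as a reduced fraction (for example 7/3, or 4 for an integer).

1. C_x = 16  [C = 2·N−B = 2·(8, 21/2)−(0, 15)]
2. C_y = 6  [C = 2·N−B = 2·(8, 21/2)−(0, 15)]
   so C = (16, 6)

C = (16, 6)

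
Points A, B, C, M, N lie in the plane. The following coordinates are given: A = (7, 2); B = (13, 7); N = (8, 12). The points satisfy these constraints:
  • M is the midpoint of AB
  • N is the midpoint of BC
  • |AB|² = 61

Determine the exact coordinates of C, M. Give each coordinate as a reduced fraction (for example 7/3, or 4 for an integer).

1. M_x = 10  [2·M = A+B = (7, 2)+(13, 7)]
2. M_y = 9/2  [2·M = A+B = (7, 2)+(13, 7)]
   so M = (10, 9/2)
3. C_x = 3  [C = 2·N−B = 2·(8, 12)−(13, 7)]
4. C_y = 17  [C = 2·N−B = 2·(8, 12)−(13, 7)]
   so C = (3, 17)

C = (3, 17)
M = (10, 9/2)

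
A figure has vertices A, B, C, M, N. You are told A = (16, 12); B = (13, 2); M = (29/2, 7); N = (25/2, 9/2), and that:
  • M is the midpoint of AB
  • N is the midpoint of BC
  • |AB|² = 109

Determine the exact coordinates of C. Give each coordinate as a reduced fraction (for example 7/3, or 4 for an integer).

C = (12, 7)

1. C_x = 12  [C = 2·N−B = 2·(25/2, 9/2)−(13, 2)]
2. C_y = 7  [C = 2·N−B = 2·(25/2, 9/2)−(13, 2)]
   so C = (12, 7)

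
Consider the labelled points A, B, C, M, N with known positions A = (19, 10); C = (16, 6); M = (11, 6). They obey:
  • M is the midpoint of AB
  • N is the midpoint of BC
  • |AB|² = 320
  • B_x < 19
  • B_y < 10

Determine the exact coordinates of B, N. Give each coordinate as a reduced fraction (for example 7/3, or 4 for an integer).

B = (3, 2)
N = (19/2, 4)

1. B_x = 3  [B = 2·M−A = 2·(11, 6)−(19, 10)]
2. B_y = 2  [B = 2·M−A = 2·(11, 6)−(19, 10)]
   so B = (3, 2)
3. N_x = 19/2  [2·N = B+C = (3, 2)+(16, 6)]
4. N_y = 4  [2·N = B+C = (3, 2)+(16, 6)]
   so N = (19/2, 4)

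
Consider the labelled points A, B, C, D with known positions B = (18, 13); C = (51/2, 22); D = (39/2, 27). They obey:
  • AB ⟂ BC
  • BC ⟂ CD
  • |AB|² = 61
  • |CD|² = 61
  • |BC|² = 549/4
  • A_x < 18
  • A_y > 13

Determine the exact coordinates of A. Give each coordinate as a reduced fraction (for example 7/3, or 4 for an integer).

A = (12, 18)

1. A_x = 12  [[AB ⟂ BC ⇒ -15/2x-9y+252=0] ∩ [|A−(18, 13)|²=61]]
2. A_y = 18  [[AB ⟂ BC ⇒ -15/2x-9y+252=0] ∩ [|A−(18, 13)|²=61]]
   so A = (12, 18)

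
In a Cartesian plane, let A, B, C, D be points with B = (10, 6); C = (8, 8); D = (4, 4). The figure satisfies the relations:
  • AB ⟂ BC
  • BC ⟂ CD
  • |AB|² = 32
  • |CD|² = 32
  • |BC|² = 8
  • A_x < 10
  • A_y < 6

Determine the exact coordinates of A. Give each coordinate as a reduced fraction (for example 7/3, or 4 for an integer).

A = (6, 2)

1. A_x = 6  [[AB ⟂ BC ⇒ 2x-2y-8=0] ∩ [|A−(10, 6)|²=32]]
2. A_y = 2  [[AB ⟂ BC ⇒ 2x-2y-8=0] ∩ [|A−(10, 6)|²=32]]
   so A = (6, 2)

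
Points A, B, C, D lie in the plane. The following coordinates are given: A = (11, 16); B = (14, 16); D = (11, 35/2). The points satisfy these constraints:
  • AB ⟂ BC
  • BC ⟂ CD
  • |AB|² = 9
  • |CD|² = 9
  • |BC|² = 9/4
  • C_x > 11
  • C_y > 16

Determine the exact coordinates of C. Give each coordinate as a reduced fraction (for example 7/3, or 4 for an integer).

1. C_x = 14  [[AB ⟂ BC ⇒ 3x-42=0] ∩ [|C−(11, 35/2)|²=9]]
2. C_y = 35/2  [[AB ⟂ BC ⇒ 3x-42=0] ∩ [|C−(11, 35/2)|²=9]]
   so C = (14, 35/2)

C = (14, 35/2)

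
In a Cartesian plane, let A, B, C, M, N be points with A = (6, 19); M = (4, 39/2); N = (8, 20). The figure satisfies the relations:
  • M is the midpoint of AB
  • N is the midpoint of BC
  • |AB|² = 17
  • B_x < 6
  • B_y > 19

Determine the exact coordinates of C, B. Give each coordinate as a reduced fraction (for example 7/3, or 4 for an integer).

1. B_x = 2  [B = 2·M−A = 2·(4, 39/2)−(6, 19)]
2. B_y = 20  [B = 2·M−A = 2·(4, 39/2)−(6, 19)]
   so B = (2, 20)
3. C_x = 14  [C = 2·N−B = 2·(8, 20)−(2, 20)]
4. C_y = 20  [C = 2·N−B = 2·(8, 20)−(2, 20)]
   so C = (14, 20)

C = (14, 20)
B = (2, 20)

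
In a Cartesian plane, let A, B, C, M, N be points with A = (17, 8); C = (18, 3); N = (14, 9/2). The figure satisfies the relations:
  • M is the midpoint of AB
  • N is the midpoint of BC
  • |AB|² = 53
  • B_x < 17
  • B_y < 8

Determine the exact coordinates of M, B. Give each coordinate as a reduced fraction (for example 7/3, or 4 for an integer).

1. B_x = 10  [B = 2·N−C = 2·(14, 9/2)−(18, 3)]
2. B_y = 6  [B = 2·N−C = 2·(14, 9/2)−(18, 3)]
   so B = (10, 6)
3. M_x = 27/2  [2·M = A+B = (17, 8)+(10, 6)]
4. M_y = 7  [2·M = A+B = (17, 8)+(10, 6)]
   so M = (27/2, 7)

M = (27/2, 7)
B = (10, 6)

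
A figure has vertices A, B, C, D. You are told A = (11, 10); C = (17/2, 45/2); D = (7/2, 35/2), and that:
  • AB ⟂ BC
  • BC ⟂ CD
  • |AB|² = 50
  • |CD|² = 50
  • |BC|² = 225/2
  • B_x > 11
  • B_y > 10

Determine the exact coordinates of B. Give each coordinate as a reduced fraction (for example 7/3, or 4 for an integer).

B = (16, 15)

1. B_x = 16  [[BC ⟂ CD ⇒ 5x+5y-155=0] ∩ [|B−(11, 10)|²=50]]
2. B_y = 15  [[BC ⟂ CD ⇒ 5x+5y-155=0] ∩ [|B−(11, 10)|²=50]]
   so B = (16, 15)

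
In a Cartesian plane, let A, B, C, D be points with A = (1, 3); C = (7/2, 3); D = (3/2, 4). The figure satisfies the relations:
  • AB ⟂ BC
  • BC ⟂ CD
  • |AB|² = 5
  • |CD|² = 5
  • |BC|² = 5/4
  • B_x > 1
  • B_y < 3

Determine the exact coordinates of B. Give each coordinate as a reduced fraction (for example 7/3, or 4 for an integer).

1. B_x = 3  [[BC ⟂ CD ⇒ 2x-1y-4=0] ∩ [|B−(1, 3)|²=5]]
2. B_y = 2  [[BC ⟂ CD ⇒ 2x-1y-4=0] ∩ [|B−(1, 3)|²=5]]
   so B = (3, 2)

B = (3, 2)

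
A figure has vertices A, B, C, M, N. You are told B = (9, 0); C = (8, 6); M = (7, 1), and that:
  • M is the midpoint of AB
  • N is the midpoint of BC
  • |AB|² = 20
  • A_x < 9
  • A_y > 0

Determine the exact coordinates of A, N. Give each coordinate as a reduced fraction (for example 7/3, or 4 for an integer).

1. A_x = 5  [A = 2·M−B = 2·(7, 1)−(9, 0)]
2. A_y = 2  [A = 2·M−B = 2·(7, 1)−(9, 0)]
   so A = (5, 2)
3. N_x = 17/2  [2·N = B+C = (9, 0)+(8, 6)]
4. N_y = 3  [2·N = B+C = (9, 0)+(8, 6)]
   so N = (17/2, 3)

A = (5, 2)
N = (17/2, 3)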